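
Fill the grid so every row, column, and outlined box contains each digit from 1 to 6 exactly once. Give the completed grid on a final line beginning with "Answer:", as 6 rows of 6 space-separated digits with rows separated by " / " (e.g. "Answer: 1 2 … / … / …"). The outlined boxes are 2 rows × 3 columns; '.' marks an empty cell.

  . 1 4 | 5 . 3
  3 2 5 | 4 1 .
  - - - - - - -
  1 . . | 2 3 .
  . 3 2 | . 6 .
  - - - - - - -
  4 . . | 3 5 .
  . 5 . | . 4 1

Step 1. [r5c2∈{6}] nothing but 6 survives at r5c2 ⇒ r5c2=6.
Step 2. [r3c6∈{4,5}] r3c6 is the only open cell in row 3 admitting 5. So r3c6=5.
Step 3. [r5c6∈{2}] r5c6's peers cover all but 2. So r5c6=2.
Step 4. [r3c2∈{4}] nothing but 4 survives at r3c2. So r3c2=4.
Step 5. [r4c4∈{1}] r4c4 is down to just 1, so r4c4=1.
Step 6. [r6c3∈{3}] r6c3's peers cover all but 3 ⇒ r6c3=3.
Step 7. [r6c1∈{2}] r6c1's peers cover all but 2. So r6c1=2.
Step 8. [r4c6∈{4}] r4c6 is down to just 4. So r4c6=4.
Step 9. [r1c5∈{2}] r1c5 has the single candidate 2. So r1c5=2.
Step 10. [r6c4∈{6}] r6c4 is down to just 6. So r6c4=6.
Step 11. [r3c3∈{6}] r3c3 is down to just 6, so r3c3=6.
Step 12. [r4c1∈{5}] r4c1 has the single candidate 5, so r4c1=5.
Step 13. [r2c6∈{6}] nothing but 6 survives at r2c6 ⇒ r2c6=6.
Step 14. [r5c3∈{1}] nothing but 1 survives at r5c3, so r5c3=1.
Step 15. [r1c1∈{6}] r1c1 is down to just 6 ⇒ r1c1=6.

Answer: 6 1 4 5 2 3 / 3 2 5 4 1 6 / 1 4 6 2 3 5 / 5 3 2 1 6 4 / 4 6 1 3 5 2 / 2 5 3 6 4 1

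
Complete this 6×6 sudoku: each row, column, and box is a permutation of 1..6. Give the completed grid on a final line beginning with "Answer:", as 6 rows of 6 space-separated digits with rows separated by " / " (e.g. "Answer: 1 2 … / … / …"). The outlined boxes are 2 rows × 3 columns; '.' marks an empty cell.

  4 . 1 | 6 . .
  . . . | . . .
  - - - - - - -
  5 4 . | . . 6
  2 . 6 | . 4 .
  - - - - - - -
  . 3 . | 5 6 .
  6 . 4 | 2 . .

Step 1. [r2c3∈{2,3,5}] 5 has one home in col 3: r2c3 ⇒ r2c3=5.
Step 2. [r3c5∈{1,2,3}] 2 has one home in row 3: r3c5. So r3c5=2.
Step 3. [r3c4∈{1,3}] r3c4 is the only open cell in row 3 admitting 1, so r3c4=1.
Step 4. [r2c1∈{3}] r2c1 has the single candidate 3. So r2c1=3.
Step 5. [r5c1∈{1}] r5c1 is down to just 1, so r5c1=1.
Step 6. [r1c2∈{2}] r1c2's peers cover all but 2. So r1c2=2.
Step 7. [r2c6∈{1,2,4}] 2 has one home in row 2: r2c6, so r2c6=2.
Step 8. [r4c6∈{3,5}] 5 has one home in row 4: r4c6, so r4c6=5.
Step 9. [r6c6∈{1,3}] in col 6, 1 fits only at r6c6. So r6c6=1.
Step 10. [r1c5∈{3,5}] row 1 places 5 nowhere but r1c5. So r1c5=5.
Step 11. [r2c2∈{6}] r2c2 has the single candidate 6, so r2c2=6.
Step 12. [r5c3∈{2}] r5c3's peers cover all but 2, so r5c3=2.
Step 13. [r6c5∈{3}] nothing but 3 survives at r6c5 ⇒ r6c5=3.
Step 14. [r3c3∈{3}] only 3 remains possible at r3c3. So r3c3=3.
Step 15. [r5c6∈{4}] r5c6 has the single candidate 4. So r5c6=4.
Step 16. [r6c2∈{5}] only 5 remains possible at r6c2. So r6c2=5.
Step 17. [r1c6∈{3}] r1c6's peers cover all but 3, so r1c6=3.
Step 18. [r2c5∈{1}] r2c5 has the single candidate 1 ⇒ r2c5=1.
Step 19. [r2c4∈{4}] r2c4 has the single candidate 4 ⇒ r2c4=4.
Step 20. [r4c4∈{3}] nothing but 3 survives at r4c4. So r4c4=3.
Step 21. [r4c2∈{1}] r4c2 is down to just 1 ⇒ r4c2=1.

Answer: 4 2 1 6 5 3 / 3 6 5 4 1 2 / 5 4 3 1 2 6 / 2 1 6 3 4 5 / 1 3 2 5 6 4 / 6 5 4 2 3 1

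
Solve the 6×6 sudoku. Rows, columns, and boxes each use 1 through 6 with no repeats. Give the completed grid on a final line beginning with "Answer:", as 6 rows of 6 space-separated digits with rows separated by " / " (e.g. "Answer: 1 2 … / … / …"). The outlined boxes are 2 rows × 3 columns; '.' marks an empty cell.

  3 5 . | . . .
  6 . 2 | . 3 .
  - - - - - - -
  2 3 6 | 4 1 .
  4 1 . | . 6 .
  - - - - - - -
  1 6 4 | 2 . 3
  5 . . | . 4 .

Step 1. [r1c6∈{1,2,4,6}] across row 1, 4 lands solely at r1c6. So r1c6=4.
Step 2. [r3c6∈{5}] nothing but 5 survives at r3c6 ⇒ r3c6=5.
Step 3. [r2c6∈{1}] only 1 remains possible at r2c6. So r2c6=1.
Step 4. [r6c6∈{6}] r6c6 has the single candidate 6 ⇒ r6c6=6.
Step 5. [r4c4∈{3}] only 3 remains possible at r4c4. So r4c4=3.
Step 6. [r1c3∈{1}] nothing but 1 survives at r1c3, so r1c3=1.
Step 7. [r4c3∈{5}] only 5 remains possible at r4c3 ⇒ r4c3=5.
Step 8. [r6c4∈{1}] only 1 remains possible at r6c4 ⇒ r6c4=1.
Step 9. [r2c2∈{4}] r2c2 has the single candidate 4, so r2c2=4.
Step 10. [r1c4∈{6}] only 6 remains possible at r1c4. So r1c4=6.
Step 11. [r6c3∈{3}] r6c3 has the single candidate 3, so r6c3=3.
Step 12. [r5c5∈{5}] r5c5 has the single candidate 5, so r5c5=5.
Step 13. [r6c2∈{2}] nothing but 2 survives at r6c2. So r6c2=2.
Step 14. [r1c5∈{2}] r1c5's peers cover all but 2 ⇒ r1c5=2.
Step 15. [r4c6∈{2}] r4c6 has the single candidate 2, so r4c6=2.
Step 16. [r2c4∈{5}] nothing but 5 survives at r2c4, so r2c4=5.

Answer: 3 5 1 6 2 4 / 6 4 2 5 3 1 / 2 3 6 4 1 5 / 4 1 5 3 6 2 / 1 6 4 2 5 3 / 5 2 3 1 4 6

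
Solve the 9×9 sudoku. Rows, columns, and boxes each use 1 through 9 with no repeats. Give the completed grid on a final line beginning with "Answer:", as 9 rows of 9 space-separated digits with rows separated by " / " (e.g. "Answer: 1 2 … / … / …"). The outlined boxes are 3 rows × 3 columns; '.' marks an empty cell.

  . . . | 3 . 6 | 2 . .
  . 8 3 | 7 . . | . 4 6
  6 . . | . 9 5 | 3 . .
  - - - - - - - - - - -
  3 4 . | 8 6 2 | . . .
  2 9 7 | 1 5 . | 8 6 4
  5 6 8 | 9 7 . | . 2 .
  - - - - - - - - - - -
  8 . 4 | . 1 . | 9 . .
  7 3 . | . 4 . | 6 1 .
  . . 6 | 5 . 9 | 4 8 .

Step 1. [r9c9∈{2,3,7}] row 9 places 7 nowhere but r9c9, so r9c9=7.
Step 2. [r8c4∈{2}] only 2 remains possible at r8c4. So r8c4=2.
Step 3. [r8c9∈{5}] r8c9 has the single candidate 5. So r8c9=5.
Step 4. [r4c3∈{1}] r4c3 is down to just 1, so r4c3=1.
Step 5. [r2c1∈{1,9}] 9 has one home in row 2: r2c1 ⇒ r2c1=9.
Step 6. [r9c2∈{1,2}] row 9 places 2 nowhere but r9c2. So r9c2=2.
Step 7. [r3c8∈{7}] only 7 remains possible at r3c8. So r3c8=7.
Step 8. [r3c2∈{1}] only 1 remains possible at r3c2 ⇒ r3c2=1.
Step 9. [r1c9∈{1,8,9}] r1c9 is the only open cell in row 1 admitting 1, so r1c9=1.
Step 10. [r1c8∈{5,9}] r1c8 is the only open cell in row 1 admitting 9, so r1c8=9.
Step 11. [r7c8∈{3}] nothing but 3 survives at r7c8, so r7c8=3.
Step 12. [r4c8∈{5}] r4c8 is down to just 5 ⇒ r4c8=5.
Step 13. [r6c9∈{3}] only 3 remains possible at r6c9. So r6c9=3.
Step 14. [r1c2∈{5,7}] across row 1, 7 lands solely at r1c2. So r1c2=7.
Step 15. [r4c7∈{7}] r4c7 is down to just 7, so r4c7=7.
Step 16. [r7c4∈{6}] r7c4 has the single candidate 6 ⇒ r7c4=6.
Step 17. [r6c6∈{4}] r6c6 is down to just 4, so r6c6=4.
Step 18. [r2c6∈{1}] r2c6 is down to just 1, so r2c6=1.
Step 19. [r7c6∈{7}] r7c6 is down to just 7 ⇒ r7c6=7.
Step 20. [r1c3∈{5}] nothing but 5 survives at r1c3 ⇒ r1c3=5.
Step 21. [r4c9∈{9}] only 9 remains possible at r4c9 ⇒ r4c9=9.
Step 22. [r8c3∈{9}] r8c3 has the single candidate 9. So r8c3=9.
Step 23. [r1c5∈{8}] r1c5 has the single candidate 8. So r1c5=8.
Step 24. [r7c9∈{2}] nothing but 2 survives at r7c9. So r7c9=2.
Step 25. [r8c6∈{8}] r8c6's peers cover all but 8, so r8c6=8.
Step 26. [r9c5∈{3}] only 3 remains possible at r9c5. So r9c5=3.
Step 27. [r2c5∈{2}] nothing but 2 survives at r2c5 ⇒ r2c5=2.
Step 28. [r3c3∈{2}] nothing but 2 survives at r3c3, so r3c3=2.
Step 29. [r7c2∈{5}] nothing but 5 survives at r7c2, so r7c2=5.
Step 30. [r6c7∈{1}] nothing but 1 survives at r6c7. So r6c7=1.
Step 31. [r3c9∈{8}] nothing but 8 survives at r3c9. So r3c9=8.
Step 32. [r3c4∈{4}] only 4 remains possible at r3c4, so r3c4=4.
Step 33. [r5c6∈{3}] nothing but 3 survives at r5c6 ⇒ r5c6=3.
Step 34. [r1c1∈{4}] nothing but 4 survives at r1c1, so r1c1=4.
Step 35. [r9c1∈{1}] r9c1's peers cover all but 1. So r9c1=1.
Step 36. [r2c7∈{5}] nothing but 5 survives at r2c7. So r2c7=5.

Answer: 4 7 5 3 8 6 2 9 1 / 9 8 3 7 2 1 5 4 6 / 6 1 2 4 9 5 3 7 8 / 3 4 1 8 6 2 7 5 9 / 2 9 7 1 5 3 8 6 4 / 5 6 8 9 7 4 1 2 3 / 8 5 4 6 1 7 9 3 2 / 7 3 9 2 4 8 6 1 5 / 1 2 6 5 3 9 4 8 7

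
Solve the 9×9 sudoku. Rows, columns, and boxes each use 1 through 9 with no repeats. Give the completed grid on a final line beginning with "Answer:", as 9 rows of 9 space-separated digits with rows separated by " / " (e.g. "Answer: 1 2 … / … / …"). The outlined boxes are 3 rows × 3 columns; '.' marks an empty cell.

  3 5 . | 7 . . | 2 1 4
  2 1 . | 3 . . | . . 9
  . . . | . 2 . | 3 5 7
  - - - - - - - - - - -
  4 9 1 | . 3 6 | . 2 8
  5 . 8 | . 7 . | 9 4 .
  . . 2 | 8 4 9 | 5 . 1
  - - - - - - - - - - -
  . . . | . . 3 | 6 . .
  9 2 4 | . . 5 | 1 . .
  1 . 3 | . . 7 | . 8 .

Step 1. [r7c4∈{1,2,4,9}] in row 7, 4 fits only at r7c4 ⇒ r7c4=4.
Step 2. [r9c2∈{6}] r9c2 is down to just 6, so r9c2=6.
Step 3. [r1c6∈{8}] only 8 remains possible at r1c6, so r1c6=8.
Step 4. [r8c8∈{3,7}] row 8 places 7 nowhere but r8c8, so r8c8=7.
Step 5. [r2c8∈{6}] only 6 remains possible at r2c8. So r2c8=6.
Step 6. [r9c4∈{2,9}] across box 8, 2 lands solely at r9c4, so r9c4=2.
Step 7. [r3c4∈{1,6,9}] across col 4, 9 lands solely at r3c4. So r3c4=9.
Step 8. [r3c3∈{6}] r3c3's peers cover all but 6, so r3c3=6.
Step 9. [r5c2∈{3}] r5c2's peers cover all but 3. So r5c2=3.
Step 10. [r7c5∈{1,8,9}] across row 7, 1 lands solely at r7c5. So r7c5=1.
Step 11. [r3c6∈{1,4}] in row 3, 1 fits only at r3c6, so r3c6=1.
Step 12. [r6c2∈{7}] only 7 remains possible at r6c2, so r6c2=7.
Step 13. [r3c1∈{8}] r3c1 is down to just 8, so r3c1=8.
Step 14. [r7c3∈{5,7}] in col 3, 5 fits only at r7c3. So r7c3=5.
Step 15. [r8c4∈{6}] r8c4's peers cover all but 6. So r8c4=6.
Step 16. [r9c9∈{5}] only 5 remains possible at r9c9 ⇒ r9c9=5.
Step 17. [r9c5∈{9}] only 9 remains possible at r9c5, so r9c5=9.
Step 18. [r7c8∈{9}] only 9 remains possible at r7c8, so r7c8=9.
Step 19. [r2c5∈{5}] nothing but 5 survives at r2c5 ⇒ r2c5=5.
Step 20. [r5c6∈{2}] r5c6's peers cover all but 2. So r5c6=2.
Step 21. [r3c2∈{4}] nothing but 4 survives at r3c2. So r3c2=4.
Step 22. [r2c7∈{8}] r2c7's peers cover all but 8 ⇒ r2c7=8.
Step 23. [r5c4∈{1}] r5c4 is down to just 1. So r5c4=1.
Step 24. [r2c3∈{7}] only 7 remains possible at r2c3. So r2c3=7.
Step 25. [r8c9∈{3}] r8c9's peers cover all but 3. So r8c9=3.
Step 26. [r5c9∈{6}] r5c9 has the single candidate 6 ⇒ r5c9=6.
Step 27. [r7c2∈{8}] r7c2's peers cover all but 8. So r7c2=8.
Step 28. [r7c9∈{2}] only 2 remains possible at r7c9. So r7c9=2.
Step 29. [r4c4∈{5}] r4c4 has the single candidate 5 ⇒ r4c4=5.
Step 30. [r6c8∈{3}] r6c8 is down to just 3, so r6c8=3.
Step 31. [r7c1∈{7}] r7c1 is down to just 7, so r7c1=7.
Step 32. [r1c5∈{6}] r1c5's peers cover all but 6. So r1c5=6.
Step 33. [r1c3∈{9}] r1c3 has the single candidate 9 ⇒ r1c3=9.
Step 34. [r2c6∈{4}] nothing but 4 survives at r2c6 ⇒ r2c6=4.
Step 35. [r4c7∈{7}] nothing but 7 survives at r4c7. So r4c7=7.
Step 36. [r9c7∈{4}] r9c7 has the single candidate 4, so r9c7=4.
Step 37. [r8c5∈{8}] r8c5 has the single candidate 8, so r8c5=8.
Step 38. [r6c1∈{6}] r6c1 is down to just 6 ⇒ r6c1=6.

Answer: 3 5 9 7 6 8 2 1 4 / 2 1 7 3 5 4 8 6 9 / 8 4 6 9 2 1 3 5 7 / 4 9 1 5 3 6 7 2 8 / 5 3 8 1 7 2 9 4 6 / 6 7 2 8 4 9 5 3 1 / 7 8 5 4 1 3 6 9 2 / 9 2 4 6 8 5 1 7 3 / 1 6 3 2 9 7 4 8 5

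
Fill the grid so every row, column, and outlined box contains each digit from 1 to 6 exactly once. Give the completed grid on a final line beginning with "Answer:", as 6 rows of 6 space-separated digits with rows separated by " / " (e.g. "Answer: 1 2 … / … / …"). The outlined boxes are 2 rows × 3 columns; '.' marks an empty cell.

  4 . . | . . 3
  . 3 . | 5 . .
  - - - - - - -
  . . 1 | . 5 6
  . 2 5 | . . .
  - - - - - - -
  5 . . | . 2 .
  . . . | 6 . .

Step 1. [r2c6∈{1,2,4}] r2c6 is the only open cell in col 6 admitting 2. So r2c6=2.
Step 2. [r2c3∈{6}] r2c3 has the single candidate 6 ⇒ r2c3=6.
Step 3. [r1c4∈{1}] only 1 remains possible at r1c4, so r1c4=1.
Step 4. [r3c2∈{4}] nothing but 4 survives at r3c2 ⇒ r3c2=4.
Step 5. [r6c2∈{1}] only 1 remains possible at r6c2. So r6c2=1.
Step 6. [r3c1∈{3}] nothing but 3 survives at r3c1 ⇒ r3c1=3.
Step 7. [r4c5∈{1,3,4}] across col 5, 1 lands solely at r4c5, so r4c5=1.
Step 8. [r6c5∈{3,4}] in col 5, 3 fits only at r6c5, so r6c5=3.
Step 9. [r5c4∈{4}] nothing but 4 survives at r5c4 ⇒ r5c4=4.
Step 10. [r6c1∈{2}] nothing but 2 survives at r6c1, so r6c1=2.
Step 11. [r4c1∈{6}] r4c1 is down to just 6, so r4c1=6.
Step 12. [r2c1∈{1}] r2c1 is down to just 1, so r2c1=1.
Step 13. [r6c3∈{4}] r6c3's peers cover all but 4, so r6c3=4.
Step 14. [r5c2∈{6}] only 6 remains possible at r5c2, so r5c2=6.
Step 15. [r5c3∈{3}] nothing but 3 survives at r5c3, so r5c3=3.
Step 16. [r5c6∈{1}] nothing but 1 survives at r5c6, so r5c6=1.
Step 17. [r2c5∈{4}] r2c5's peers cover all but 4, so r2c5=4.
Step 18. [r4c4∈{3}] r4c4 has the single candidate 3, so r4c4=3.
Step 19. [r3c4∈{2}] only 2 remains possible at r3c4. So r3c4=2.
Step 20. [r4c6∈{4}] r4c6 is down to just 4. So r4c6=4.
Step 21. [r1c2∈{5}] r1c2 has the single candidate 5, so r1c2=5.
Step 22. [r1c5∈{6}] r1c5's peers cover all but 6. So r1c5=6.
Step 23. [r1c3∈{2}] r1c3's peers cover all but 2 ⇒ r1c3=2.
Step 24. [r6c6∈{5}] r6c6 has the single candidate 5. So r6c6=5.

Answer: 4 5 2 1 6 3 / 1 3 6 5 4 2 / 3 4 1 2 5 6 / 6 2 5 3 1 4 / 5 6 3 4 2 1 / 2 1 4 6 3 5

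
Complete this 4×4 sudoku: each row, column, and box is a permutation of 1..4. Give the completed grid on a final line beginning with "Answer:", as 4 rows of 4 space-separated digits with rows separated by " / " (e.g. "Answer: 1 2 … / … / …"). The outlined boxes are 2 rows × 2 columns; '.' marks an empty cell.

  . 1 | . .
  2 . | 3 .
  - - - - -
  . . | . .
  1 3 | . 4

Step 1. [r4c3∈{2}] r4c3 has the single candidate 2, so r4c3=2.
Step 2. [r2c2∈{4}] r2c2 is down to just 4. So r2c2=4.
Step 3. [r3c3∈{1}] r3c3 is down to just 1 ⇒ r3c3=1.
Step 4. [r3c4∈{3}] r3c4 is down to just 3 ⇒ r3c4=3.
Step 5. [r3c2∈{2}] r3c2's peers cover all but 2, so r3c2=2.
Step 6. [r1c4∈{2}] nothing but 2 survives at r1c4 ⇒ r1c4=2.
Step 7. [r1c3∈{4}] r1c3 has the single candidate 4, so r1c3=4.
Step 8. [r1c1∈{3}] r1c1 has the single candidate 3. So r1c1=3.
Step 9. [r3c1∈{4}] r3c1 has the single candidate 4. So r3c1=4.
Step 10. [r2c4∈{1}] r2c4 has the single candidate 1, so r2c4=1.

Answer: 3 1 4 2 / 2 4 3 1 / 4 2 1 3 / 1 3 2 4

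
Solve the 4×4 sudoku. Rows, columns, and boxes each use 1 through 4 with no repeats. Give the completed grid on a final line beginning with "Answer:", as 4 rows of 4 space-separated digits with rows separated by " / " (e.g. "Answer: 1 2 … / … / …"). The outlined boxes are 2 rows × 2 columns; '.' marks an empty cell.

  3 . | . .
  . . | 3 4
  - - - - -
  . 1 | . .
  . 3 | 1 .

Step 1. [r4c4∈{2}] r4c4 is down to just 2, so r4c4=2.
Step 2. [r3c1∈{2,4}] 2 has one home in row 3: r3c1. So r3c1=2.
Step 3. [r1c2∈{2,4}] 4 has one home in row 1: r1c2 ⇒ r1c2=4.
Step 4. [r2c2∈{2}] only 2 remains possible at r2c2. So r2c2=2.
Step 5. [r4c1∈{4}] only 4 remains possible at r4c1 ⇒ r4c1=4.
Step 6. [r3c4∈{3}] r3c4 is down to just 3. So r3c4=3.
Step 7. [r2c1∈{1}] r2c1 has the single candidate 1. So r2c1=1.
Step 8. [r1c4∈{1}] r1c4 has the single candidate 1, so r1c4=1.
Step 9. [r1c3∈{2}] r1c3 has the single candidate 2, so r1c3=2.
Step 10. [r3c3∈{4}] r3c3 is down to just 4 ⇒ r3c3=4.

Answer: 3 4 2 1 / 1 2 3 4 / 2 1 4 3 / 4 3 1 2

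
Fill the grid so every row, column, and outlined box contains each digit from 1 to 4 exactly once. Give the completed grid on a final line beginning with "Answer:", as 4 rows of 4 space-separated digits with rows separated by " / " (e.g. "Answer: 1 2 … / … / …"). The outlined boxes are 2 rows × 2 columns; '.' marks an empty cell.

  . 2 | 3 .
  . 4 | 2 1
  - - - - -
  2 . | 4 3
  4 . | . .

Step 1. [r4c3∈{1}] only 1 remains possible at r4c3. So r4c3=1.
Step 2. [r1c1∈{1}] only 1 remains possible at r1c1 ⇒ r1c1=1.
Step 3. [r4c4∈{2}] nothing but 2 survives at r4c4. So r4c4=2.
Step 4. [r3c2∈{1}] nothing but 1 survives at r3c2 ⇒ r3c2=1.
Step 5. [r4c2∈{3}] r4c2 is down to just 3. So r4c2=3.
Step 6. [r2c1∈{3}] r2c1 is down to just 3 ⇒ r2c1=3.
Step 7. [r1c4∈{4}] r1c4's peers cover all but 4. So r1c4=4.

Answer: 1 2 3 4 / 3 4 2 1 / 2 1 4 3 / 4 3 1 2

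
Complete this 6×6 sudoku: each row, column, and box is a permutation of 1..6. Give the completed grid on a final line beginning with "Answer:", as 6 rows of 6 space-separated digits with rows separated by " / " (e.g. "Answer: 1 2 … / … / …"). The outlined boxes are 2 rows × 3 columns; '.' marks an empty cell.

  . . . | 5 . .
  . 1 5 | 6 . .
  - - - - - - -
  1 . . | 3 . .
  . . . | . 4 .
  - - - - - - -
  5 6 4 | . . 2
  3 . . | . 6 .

Step 1. [r4c4∈{1,2}] col 4 places 2 nowhere but r4c4, so r4c4=2.
Step 2. [r4c1∈{6}] r4c1 has the single candidate 6, so r4c1=6.
Step 3. [r6c6∈{1,4,5}] r6c6 is the only open cell in row 6 admitting 5 ⇒ r6c6=5.
Step 4. [r6c2∈{2}] only 2 remains possible at r6c2, so r6c2=2.
Step 5. [r5c5∈{1,3}] 3 has one home in row 5: r5c5. So r5c5=3.
Step 6. [r4c2∈{3,5}] 5 has one home in row 4: r4c2, so r4c2=5.
Step 7. [r1c2∈{3,4}] 3 has one home in col 2: r1c2. So r1c2=3.
Step 8. [r2c5∈{2}] r2c5's peers cover all but 2, so r2c5=2.
Step 9. [r2c1∈{4}] nothing but 4 survives at r2c1, so r2c1=4.
Step 10. [r4c6∈{1}] nothing but 1 survives at r4c6, so r4c6=1.
Step 11. [r1c3∈{2,6}] in row 1, 6 fits only at r1c3, so r1c3=6.
Step 12. [r5c4∈{1}] r5c4 has the single candidate 1 ⇒ r5c4=1.
Step 13. [r2c6∈{3}] r2c6 has the single candidate 3, so r2c6=3.
Step 14. [r3c3∈{2}] only 2 remains possible at r3c3, so r3c3=2.
Step 15. [r3c5∈{5}] only 5 remains possible at r3c5 ⇒ r3c5=5.
Step 16. [r4c3∈{3}] r4c3 is down to just 3, so r4c3=3.
Step 17. [r1c5∈{1}] r1c5 is down to just 1 ⇒ r1c5=1.
Step 18. [r1c6∈{4}] nothing but 4 survives at r1c6. So r1c6=4.
Step 19. [r1c1∈{2}] only 2 remains possible at r1c1. So r1c1=2.
Step 20. [r6c3∈{1}] r6c3's peers cover all but 1. So r6c3=1.
Step 21. [r3c2∈{4}] r3c2's peers cover all but 4, so r3c2=4.
Step 22. [r6c4∈{4}] only 4 remains possible at r6c4 ⇒ r6c4=4.
Step 23. [r3c6∈{6}] r3c6's peers cover all but 6. So r3c6=6.

Answer: 2 3 6 5 1 4 / 4 1 5 6 2 3 / 1 4 2 3 5 6 / 6 5 3 2 4 1 / 5 6 4 1 3 2 / 3 2 1 4 6 5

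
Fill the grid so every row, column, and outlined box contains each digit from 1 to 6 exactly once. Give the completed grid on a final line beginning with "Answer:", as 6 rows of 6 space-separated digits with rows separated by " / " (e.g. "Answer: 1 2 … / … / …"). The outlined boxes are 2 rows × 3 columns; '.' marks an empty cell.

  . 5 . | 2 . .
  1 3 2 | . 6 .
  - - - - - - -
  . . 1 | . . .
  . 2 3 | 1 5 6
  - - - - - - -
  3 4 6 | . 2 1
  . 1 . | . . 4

Step 1. [r3c1∈{4,5,6}] 5 has one home in row 3: r3c1, so r3c1=5.
Step 2. [r6c5∈{3}] only 3 remains possible at r6c5, so r6c5=3.
Step 3. [r2c4∈{4,5}] 4 has one home in row 2: r2c4, so r2c4=4.
Step 4. [r4c1∈{4}] r4c1's peers cover all but 4, so r4c1=4.
Step 5. [r5c4∈{5}] nothing but 5 survives at r5c4. So r5c4=5.
Step 6. [r3c4∈{3}] r3c4 is down to just 3, so r3c4=3.
Step 7. [r3c5∈{4}] only 4 remains possible at r3c5 ⇒ r3c5=4.
Step 8. [r6c1∈{2}] only 2 remains possible at r6c1. So r6c1=2.
Step 9. [r1c1∈{6}] r1c1 has the single candidate 6. So r1c1=6.
Step 10. [r2c6∈{5}] only 5 remains possible at r2c6 ⇒ r2c6=5.
Step 11. [r1c3∈{4}] nothing but 4 survives at r1c3 ⇒ r1c3=4.
Step 12. [r6c3∈{5}] nothing but 5 survives at r6c3, so r6c3=5.
Step 13. [r3c2∈{6}] r3c2 is down to just 6. So r3c2=6.
Step 14. [r6c4∈{6}] nothing but 6 survives at r6c4, so r6c4=6.
Step 15. [r1c5∈{1}] only 1 remains possible at r1c5 ⇒ r1c5=1.
Step 16. [r1c6∈{3}] r1c6 is down to just 3. So r1c6=3.
Step 17. [r3c6∈{2}] r3c6 is down to just 2. So r3c6=2.

Answer: 6 5 4 2 1 3 / 1 3 2 4 6 5 / 5 6 1 3 4 2 / 4 2 3 1 5 6 / 3 4 6 5 2 1 / 2 1 5 6 3 4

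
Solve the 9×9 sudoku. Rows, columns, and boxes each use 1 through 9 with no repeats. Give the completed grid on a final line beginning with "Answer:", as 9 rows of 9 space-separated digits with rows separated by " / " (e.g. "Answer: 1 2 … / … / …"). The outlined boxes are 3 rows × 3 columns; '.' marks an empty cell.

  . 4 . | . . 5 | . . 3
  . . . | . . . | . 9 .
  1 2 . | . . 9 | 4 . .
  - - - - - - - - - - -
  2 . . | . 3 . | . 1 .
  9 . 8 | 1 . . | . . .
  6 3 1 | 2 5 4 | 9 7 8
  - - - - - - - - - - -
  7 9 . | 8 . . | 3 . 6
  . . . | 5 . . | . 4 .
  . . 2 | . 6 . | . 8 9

Step 1. [r5c5∈{7}] r5c5 is down to just 7. So r5c5=7.
Step 2. [r5c2∈{5}] nothing but 5 survives at r5c2. So r5c2=5.
Step 3. [r1c1∈{8}] r1c1 has the single candidate 8 ⇒ r1c1=8.
Step 4. [r2c7∈{1,2,5,6,7,8}] in col 7, 8 fits only at r2c7. So r2c7=8.
Step 5. [r5c6∈{6}] nothing but 6 survives at r5c6, so r5c6=6.
Step 6. [r5c7∈{2}] nothing but 2 survives at r5c7. So r5c7=2.
Step 7. [r8c1∈{3}] only 3 remains possible at r8c1, so r8c1=3.
Step 8. [r8c3∈{6}] nothing but 6 survives at r8c3. So r8c3=6.
Step 9. [r2c1∈{5}] r2c1's peers cover all but 5, so r2c1=5.
Step 10. [r9c7∈{1,5,7}] r9c7 is the only open cell in row 9 admitting 5, so r9c7=5.
Step 11. [r7c8∈{2}] r7c8 has the single candidate 2, so r7c8=2.
Step 12. [r7c6∈{1}] r7c6 is down to just 1 ⇒ r7c6=1.
Step 13. [r2c9∈{1,2,7}] across col 9, 2 lands solely at r2c9. So r2c9=2.
Step 14. [r1c7∈{1,6,7}] across box 3, 1 lands solely at r1c7 ⇒ r1c7=1.
Step 15. [r3c9∈{5,7}] in box 3, 7 fits only at r3c9, so r3c9=7.
Step 16. [r4c3∈{4,7}] in box 4, 4 fits only at r4c3, so r4c3=4.
Step 17. [r8c6∈{2,7}] 2 has one home in col 6: r8c6, so r8c6=2.
Step 18. [r3c3∈{3}] r3c3's peers cover all but 3 ⇒ r3c3=3.
Step 19. [r2c3∈{7}] only 7 remains possible at r2c3 ⇒ r2c3=7.
Step 20. [r3c4∈{6}] r3c4's peers cover all but 6, so r3c4=6.
Step 21. [r2c6∈{3}] r2c6 has the single candidate 3, so r2c6=3.
Step 22. [r7c5∈{4}] r7c5 is down to just 4, so r7c5=4.
Step 23. [r9c4∈{3,7}] across row 9, 3 lands solely at r9c4. So r9c4=3.
Step 24. [r8c2∈{1,8}] row 8 places 8 nowhere but r8c2 ⇒ r8c2=8.
Step 25. [r3c5∈{8}] nothing but 8 survives at r3c5. So r3c5=8.
Step 26. [r2c5∈{1}] nothing but 1 survives at r2c5 ⇒ r2c5=1.
Step 27. [r3c8∈{5}] r3c8 has the single candidate 5, so r3c8=5.
Step 28. [r4c2∈{7}] only 7 remains possible at r4c2, so r4c2=7.
Step 29. [r8c7∈{7}] only 7 remains possible at r8c7 ⇒ r8c7=7.
Step 30. [r9c2∈{1}] r9c2's peers cover all but 1. So r9c2=1.
Step 31. [r2c4∈{4}] r2c4 is down to just 4 ⇒ r2c4=4.
Step 32. [r5c8∈{3}] r5c8 is down to just 3. So r5c8=3.
Step 33. [r4c4∈{9}] nothing but 9 survives at r4c4, so r4c4=9.
Step 34. [r4c7∈{6}] nothing but 6 survives at r4c7. So r4c7=6.
Step 35. [r4c9∈{5}] r4c9 has the single candidate 5. So r4c9=5.
Step 36. [r9c6∈{7}] only 7 remains possible at r9c6, so r9c6=7.
Step 37. [r8c5∈{9}] only 9 remains possible at r8c5, so r8c5=9.
Step 38. [r9c1∈{4}] r9c1 has the single candidate 4. So r9c1=4.
Step 39. [r7c3∈{5}] nothing but 5 survives at r7c3, so r7c3=5.
Step 40. [r1c4∈{7}] only 7 remains possible at r1c4, so r1c4=7.
Step 41. [r5c9∈{4}] only 4 remains possible at r5c9. So r5c9=4.
Step 42. [r8c9∈{1}] r8c9's peers cover all but 1. So r8c9=1.
Step 43. [r4c6∈{8}] r4c6 is down to just 8, so r4c6=8.
Step 44. [r2c2∈{6}] r2c2 is down to just 6. So r2c2=6.
Step 45. [r1c8∈{6}] nothing but 6 survives at r1c8, so r1c8=6.
Step 46. [r1c3∈{9}] r1c3 is down to just 9, so r1c3=9.
Step 47. [r1c5∈{2}] r1c5 has the single candidate 2, so r1c5=2.

Answer: 8 4 9 7 2 5 1 6 3 / 5 6 7 4 1 3 8 9 2 / 1 2 3 6 8 9 4 5 7 / 2 7 4 9 3 8 6 1 5 / 9 5 8 1 7 6 2 3 4 / 6 3 1 2 5 4 9 7 8 / 7 9 5 8 4 1 3 2 6 / 3 8 6 5 9 2 7 4 1 / 4 1 2 3 6 7 5 8 9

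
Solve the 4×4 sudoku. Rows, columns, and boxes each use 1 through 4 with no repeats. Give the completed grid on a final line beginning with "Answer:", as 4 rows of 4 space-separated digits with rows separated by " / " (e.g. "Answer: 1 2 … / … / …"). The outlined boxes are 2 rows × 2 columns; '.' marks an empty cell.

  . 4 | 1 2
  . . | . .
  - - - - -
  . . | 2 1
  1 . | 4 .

Step 1. [r1c1∈{3}] only 3 remains possible at r1c1 ⇒ r1c1=3.
Step 2. [r4c4∈{3}] r4c4 has the single candidate 3, so r4c4=3.
Step 3. [r4c2∈{2}] r4c2 is down to just 2. So r4c2=2.
Step 4. [r2c4∈{4}] only 4 remains possible at r2c4. So r2c4=4.
Step 5. [r2c3∈{3}] r2c3's peers cover all but 3 ⇒ r2c3=3.
Step 6. [r2c2∈{1}] r2c2 is down to just 1 ⇒ r2c2=1.
Step 7. [r3c2∈{3}] nothing but 3 survives at r3c2. So r3c2=3.
Step 8. [r2c1∈{2}] r2c1 has the single candidate 2. So r2c1=2.
Step 9. [r3c1∈{4}] r3c1's peers cover all but 4 ⇒ r3c1=4.

Answer: 3 4 1 2 / 2 1 3 4 / 4 3 2 1 / 1 2 4 3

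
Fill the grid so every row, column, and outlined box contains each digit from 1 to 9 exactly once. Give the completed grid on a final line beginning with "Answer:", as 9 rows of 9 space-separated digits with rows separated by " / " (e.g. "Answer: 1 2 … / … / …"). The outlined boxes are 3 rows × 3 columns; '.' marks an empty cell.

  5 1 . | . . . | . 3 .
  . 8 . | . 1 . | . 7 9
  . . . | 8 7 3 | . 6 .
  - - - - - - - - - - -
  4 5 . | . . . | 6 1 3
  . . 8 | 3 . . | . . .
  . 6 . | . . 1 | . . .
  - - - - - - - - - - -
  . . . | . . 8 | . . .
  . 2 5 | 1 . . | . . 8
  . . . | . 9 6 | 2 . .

Step 1. [r1c3∈{2,4,6,7,9}] 7 has one home in row 1: r1c3. So r1c3=7.
Step 2. [r7c9∈{1,4,5,6,7}] col 9 places 6 nowhere but r7c9, so r7c9=6.
Step 3. [r6c8∈{2,4,5,8,9}] across col 8, 8 lands solely at r6c8, so r6c8=8.
Step 4. [r5c8∈{2,4,5,9}] col 8 places 2 nowhere but r5c8, so r5c8=2.
Step 5. [r2c3∈{2,3,4,6}] col 3 places 6 nowhere but r2c3 ⇒ r2c3=6.
Step 6. [r2c1∈{2,3}] across row 2, 3 lands solely at r2c1. So r2c1=3.
Step 7. [r6c3∈{2,3,9}] row 6 places 3 nowhere but r6c3, so r6c3=3.
Step 8. [r1c4∈{2,4,6,9}] 6 has one home in col 4: r1c4 ⇒ r1c4=6.
Step 9. [r1c6∈{2,4,9}] 9 has one home in row 1: r1c6 ⇒ r1c6=9.
Step 10. [r5c1∈{1,7,9}] r5c1 is the only open cell in row 5 admitting 1, so r5c1=1.
Step 11. [r9c2∈{3,4,7}] r9c2 is the only open cell in row 9 admitting 3, so r9c2=3.
Step 12. [r8c1∈{6,7,9}] in row 8, 6 fits only at r8c1. So r8c1=6.
Step 13. [r5c5∈{4,5,6}] in row 5, 6 fits only at r5c5. So r5c5=6.
Step 14. [r6c4∈{2,4,5,7,9}] along row 4, every 7-candidate lies inside box 5. So r6c4≠7.
Step 15. [r4c5∈{2,8}] in row 4, 8 fits only at r4c5 ⇒ r4c5=8.
Step 16. [r5c6∈{4,5,7}] 7 in row 4 is pinned to box 5 ⇒ r5c6≠7.
Step 17. [r9c9∈{1,4,5,7}] 5 in col 8 is pinned to box 9, so r9c9≠5.
Step 18. [r8c7∈{3,4,7,9}] within box 6, every 9-candidate lies in col 7, so r8c7≠9.
Step 19. [r8c8∈{4,9}] row 8 places 9 nowhere but r8c8, so r8c8=9.
Step 20. [r1c7∈{4,8}] r1c5 and r1c9 in row 1 both hold exactly {2,4}; those values are spoken for. So r1c7≠4.
Step 21. [r7c7∈{1,3,4,5,7}] box 9 has a naked pair {4,5} at r7c8 and r9c8 ⇒ r7c7≠5.
Step 22. [r1c5∈{2,4}] along row 2, every 2-candidate lies inside box 2. So r1c5≠2.
Step 23. [r1c5∈{4}] r1c5 is down to just 4 ⇒ r1c5=4.
Step 24. [r2c7∈{4,5}] row 2 places 4 nowhere but r2c7, so r2c7=4.
Step 25. [r8c6∈{4,7}] row 8 places 4 nowhere but r8c6, so r8c6=4.
Step 26. [r8c7∈{3,7}] r8c7 is the only open cell in row 8 admitting 7 ⇒ r8c7=7.
Step 27. [r5c6∈{5}] r5c6 is down to just 5, so r5c6=5.
Step 28. [r7c5∈{2,3,5}] in col 5, 5 fits only at r7c5 ⇒ r7c5=5.
Step 29. [r6c5∈{2}] only 2 remains possible at r6c5. So r6c5=2.
Step 30. [r7c8∈{4}] r7c8's peers cover all but 4, so r7c8=4.
Step 31. [r9c9∈{1}] r9c9 has the single candidate 1, so r9c9=1.
Step 32. [r9c4∈{7}] r9c4 is down to just 7, so r9c4=7.
Step 33. [r3c1∈{2,9}] across col 1, 2 lands solely at r3c1. So r3c1=2.
Step 34. [r3c2∈{4,9}] r3c2 is the only open cell in col 2 admitting 4. So r3c2=4.
Step 35. [r5c9∈{4,7}] in row 5, 4 fits only at r5c9, so r5c9=4.
Step 36. [r5c2∈{7,9}] in row 5, 7 fits only at r5c2, so r5c2=7.
Step 37. [r6c1∈{9}] r6c1's peers cover all but 9 ⇒ r6c1=9.
Step 38. [r3c9∈{5}] only 5 remains possible at r3c9 ⇒ r3c9=5.
Step 39. [r2c6∈{2}] r2c6 is down to just 2 ⇒ r2c6=2.
Step 40. [r3c3∈{9}] r3c3 is down to just 9. So r3c3=9.
Step 41. [r9c1∈{8}] r9c1 has the single candidate 8, so r9c1=8.
Step 42. [r9c8∈{5}] only 5 remains possible at r9c8. So r9c8=5.
Step 43. [r9c3∈{4}] r9c3's peers cover all but 4, so r9c3=4.
Step 44. [r2c4∈{5}] only 5 remains possible at r2c4, so r2c4=5.
Step 45. [r7c3∈{1}] r7c3 has the single candidate 1. So r7c3=1.
Step 46. [r1c7∈{8}] r1c7 is down to just 8, so r1c7=8.
Step 47. [r4c4∈{9}] r4c4 has the single candidate 9. So r4c4=9.
Step 48. [r3c7∈{1}] nothing but 1 survives at r3c7 ⇒ r3c7=1.
Step 49. [r7c4∈{2}] r7c4's peers cover all but 2. So r7c4=2.
Step 50. [r4c3∈{2}] r4c3 is down to just 2. So r4c3=2.
Step 51. [r6c7∈{5}] r6c7's peers cover all but 5, so r6c7=5.
Step 52. [r4c6∈{7}] r4c6's peers cover all but 7 ⇒ r4c6=7.
Step 53. [r1c9∈{2}] nothing but 2 survives at r1c9 ⇒ r1c9=2.
Step 54. [r8c5∈{3}] nothing but 3 survives at r8c5, so r8c5=3.
Step 55. [r5c7∈{9}] r5c7 is down to just 9, so r5c7=9.
Step 56. [r7c1∈{7}] r7c1's peers cover all but 7. So r7c1=7.
Step 57. [r6c9∈{7}] only 7 remains possible at r6c9 ⇒ r6c9=7.
Step 58. [r7c7∈{3}] r7c7's peers cover all but 3, so r7c7=3.
Step 59. [r6c4∈{4}] r6c4 has the single candidate 4 ⇒ r6c4=4.
Step 60. [r7c2∈{9}] r7c2 is down to just 9. So r7c2=9.

Answer: 5 1 7 6 4 9 8 3 2 / 3 8 6 5 1 2 4 7 9 / 2 4 9 8 7 3 1 6 5 / 4 5 2 9 8 7 6 1 3 / 1 7 8 3 6 5 9 2 4 / 9 6 3 4 2 1 5 8 7 / 7 9 1 2 5 8 3 4 6 / 6 2 5 1 3 4 7 9 8 / 8 3 4 7 9 6 2 5 1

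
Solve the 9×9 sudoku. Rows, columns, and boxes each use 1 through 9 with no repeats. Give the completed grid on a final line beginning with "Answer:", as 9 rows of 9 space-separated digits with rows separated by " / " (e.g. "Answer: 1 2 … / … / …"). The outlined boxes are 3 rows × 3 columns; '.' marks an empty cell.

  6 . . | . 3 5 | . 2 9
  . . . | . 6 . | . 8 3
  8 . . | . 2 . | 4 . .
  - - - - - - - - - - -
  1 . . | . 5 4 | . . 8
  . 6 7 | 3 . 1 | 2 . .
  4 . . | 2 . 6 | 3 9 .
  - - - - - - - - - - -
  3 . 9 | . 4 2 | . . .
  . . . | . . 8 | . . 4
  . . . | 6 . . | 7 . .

Step 1. [r1c7∈{1}] r1c7 has the single candidate 1, so r1c7=1.
Step 2. [r2c7∈{5}] only 5 remains possible at r2c7. So r2c7=5.
Step 3. [r9c9∈{1,2,5}] across col 9, 2 lands solely at r9c9 ⇒ r9c9=2.
Step 4. [r9c1∈{5}] r9c1's peers cover all but 5, so r9c1=5.
Step 5. [r1c3∈{4}] r1c3 is down to just 4, so r1c3=4.
Step 6. [r1c2∈{7}] r1c2's peers cover all but 7, so r1c2=7.
Step 7. [r7c4∈{1,5,7}] r7c4 is the only open cell in row 7 admitting 7, so r7c4=7.
Step 8. [r4c4∈{9}] r4c4 has the single candidate 9 ⇒ r4c4=9.
Step 9. [r8c8∈{1,3,5,6}] r8c8 is the only open cell in row 8 admitting 3. So r8c8=3.
Step 10. [r9c8∈{1}] only 1 remains possible at r9c8 ⇒ r9c8=1.
Step 11. [r7c2∈{1,8}] in row 7, 1 fits only at r7c2. So r7c2=1.
Step 12. [r8c2∈{2}] r8c2 is down to just 2. So r8c2=2.
Step 13. [r4c8∈{6,7}] across row 4, 7 lands solely at r4c8, so r4c8=7.
Step 14. [r3c4∈{1}] r3c4's peers cover all but 1, so r3c4=1.
Step 15. [r5c9∈{5}] only 5 remains possible at r5c9. So r5c9=5.
Step 16. [r7c9∈{6}] r7c9's peers cover all but 6, so r7c9=6.
Step 17. [r2c2∈{9}] r2c2's peers cover all but 9, so r2c2=9.
Step 18. [r4c3∈{2,3}] row 4 places 2 nowhere but r4c3. So r4c3=2.
Step 19. [r9c3∈{8}] r9c3 has the single candidate 8, so r9c3=8.
Step 20. [r3c3∈{3,5}] 3 has one home in col 3: r3c3. So r3c3=3.
Step 21. [r6c2∈{5,8}] 8 has one home in col 2: r6c2 ⇒ r6c2=8.
Step 22. [r3c6∈{7,9}] row 3 places 9 nowhere but r3c6. So r3c6=9.
Step 23. [r8c5∈{1,9}] 1 has one home in row 8: r8c5, so r8c5=1.
Step 24. [r4c7∈{6}] r4c7's peers cover all but 6. So r4c7=6.
Step 25. [r4c2∈{3}] r4c2 has the single candidate 3 ⇒ r4c2=3.
Step 26. [r2c6∈{7}] only 7 remains possible at r2c6, so r2c6=7.
Step 27. [r6c5∈{7}] r6c5 is down to just 7 ⇒ r6c5=7.
Step 28. [r2c3∈{1}] r2c3 is down to just 1 ⇒ r2c3=1.
Step 29. [r8c1∈{7}] r8c1 is down to just 7. So r8c1=7.
Step 30. [r3c9∈{7}] only 7 remains possible at r3c9, so r3c9=7.
Step 31. [r7c7∈{8}] r7c7 is down to just 8 ⇒ r7c7=8.
Step 32. [r8c7∈{9}] r8c7's peers cover all but 9 ⇒ r8c7=9.
Step 33. [r3c2∈{5}] r3c2's peers cover all but 5 ⇒ r3c2=5.
Step 34. [r5c1∈{9}] r5c1's peers cover all but 9, so r5c1=9.
Step 35. [r5c5∈{8}] r5c5's peers cover all but 8, so r5c5=8.
Step 36. [r6c3∈{5}] r6c3's peers cover all but 5. So r6c3=5.
Step 37. [r3c8∈{6}] only 6 remains possible at r3c8. So r3c8=6.
Step 38. [r8c4∈{5}] only 5 remains possible at r8c4 ⇒ r8c4=5.
Step 39. [r9c5∈{9}] nothing but 9 survives at r9c5 ⇒ r9c5=9.
Step 40. [r2c1∈{2}] r2c1 has the single candidate 2, so r2c1=2.
Step 41. [r2c4∈{4}] r2c4's peers cover all but 4, so r2c4=4.
Step 42. [r1c4∈{8}] r1c4's peers cover all but 8, so r1c4=8.
Step 43. [r9c6∈{3}] only 3 remains possible at r9c6 ⇒ r9c6=3.
Step 44. [r7c8∈{5}] r7c8 is down to just 5. So r7c8=5.
Step 45. [r8c3∈{6}] r8c3 has the single candidate 6, so r8c3=6.
Step 46. [r9c2∈{4}] nothing but 4 survives at r9c2 ⇒ r9c2=4.
Step 47. [r6c9∈{1}] r6c9 has the single candidate 1, so r6c9=1.
Step 48. [r5c8∈{4}] only 4 remains possible at r5c8 ⇒ r5c8=4.

Answer: 6 7 4 8 3 5 1 2 9 / 2 9 1 4 6 7 5 8 3 / 8 5 3 1 2 9 4 6 7 / 1 3 2 9 5 4 6 7 8 / 9 6 7 3 8 1 2 4 5 / 4 8 5 2 7 6 3 9 1 / 3 1 9 7 4 2 8 5 6 / 7 2 6 5 1 8 9 3 4 / 5 4 8 6 9 3 7 1 2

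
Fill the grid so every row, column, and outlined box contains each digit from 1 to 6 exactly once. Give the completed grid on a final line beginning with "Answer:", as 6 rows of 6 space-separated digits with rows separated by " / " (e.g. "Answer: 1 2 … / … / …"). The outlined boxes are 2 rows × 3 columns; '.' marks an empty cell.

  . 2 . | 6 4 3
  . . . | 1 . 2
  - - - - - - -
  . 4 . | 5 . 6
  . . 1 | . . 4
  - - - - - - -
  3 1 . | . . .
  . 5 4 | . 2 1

Step 1. [r4c1∈{2,5,6}] r4c1 is the only open cell in row 4 admitting 5 ⇒ r4c1=5.
Step 2. [r4c5∈{3}] r4c5's peers cover all but 3 ⇒ r4c5=3.
Step 3. [r6c1∈{6}] only 6 remains possible at r6c1. So r6c1=6.
Step 4. [r2c3∈{3,5,6}] col 3 places 6 nowhere but r2c3, so r2c3=6.
Step 5. [r5c5∈{5,6}] in row 5, 6 fits only at r5c5 ⇒ r5c5=6.
Step 6. [r3c1∈{2}] r3c1's peers cover all but 2 ⇒ r3c1=2.
Step 7. [r1c1∈{1}] r1c1 has the single candidate 1, so r1c1=1.
Step 8. [r6c4∈{3}] r6c4 is down to just 3, so r6c4=3.
Step 9. [r4c4∈{2}] r4c4 has the single candidate 2 ⇒ r4c4=2.
Step 10. [r1c3∈{5}] nothing but 5 survives at r1c3. So r1c3=5.
Step 11. [r2c5∈{5}] r2c5 is down to just 5, so r2c5=5.
Step 12. [r2c1∈{4}] r2c1's peers cover all but 4. So r2c1=4.
Step 13. [r4c2∈{6}] r4c2 has the single candidate 6. So r4c2=6.
Step 14. [r5c3∈{2}] r5c3 has the single candidate 2, so r5c3=2.
Step 15. [r5c4∈{4}] only 4 remains possible at r5c4 ⇒ r5c4=4.
Step 16. [r3c5∈{1}] r3c5 has the single candidate 1. So r3c5=1.
Step 17. [r2c2∈{3}] r2c2's peers cover all but 3. So r2c2=3.
Step 18. [r5c6∈{5}] r5c6's peers cover all but 5, so r5c6=5.
Step 19. [r3c3∈{3}] r3c3 is down to just 3 ⇒ r3c3=3.

Answer: 1 2 5 6 4 3 / 4 3 6 1 5 2 / 2 4 3 5 1 6 / 5 6 1 2 3 4 / 3 1 2 4 6 5 / 6 5 4 3 2 1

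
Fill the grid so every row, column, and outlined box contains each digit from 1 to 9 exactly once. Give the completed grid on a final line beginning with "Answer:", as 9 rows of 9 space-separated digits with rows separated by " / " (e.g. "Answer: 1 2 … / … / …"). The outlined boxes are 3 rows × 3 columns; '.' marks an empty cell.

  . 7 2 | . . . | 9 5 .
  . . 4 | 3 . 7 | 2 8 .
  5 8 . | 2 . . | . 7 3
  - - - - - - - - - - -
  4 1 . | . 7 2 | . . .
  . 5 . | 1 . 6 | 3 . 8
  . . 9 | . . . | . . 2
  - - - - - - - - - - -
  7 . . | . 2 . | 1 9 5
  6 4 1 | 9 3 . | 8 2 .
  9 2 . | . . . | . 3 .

Step 1. [r9c4∈{4,5,6,7,8}] across col 4, 7 lands solely at r9c4. So r9c4=7.
Step 2. [r4c8∈{6}] only 6 remains possible at r4c8. So r4c8=6.
Step 3. [r2c5∈{1,5,6,9}] r2c5 is the only open cell in row 2 admitting 5. So r2c5=5.
Step 4. [r6c1∈{3,8}] in col 1, 8 fits only at r6c1 ⇒ r6c1=8.
Step 5. [r6c5∈{4}] nothing but 4 survives at r6c5. So r6c5=4.
Step 6. [r7c4∈{4,6,8}] across row 7, 6 lands solely at r7c4 ⇒ r7c4=6.
Step 7. [r1c4∈{4,8}] col 4 places 4 nowhere but r1c4 ⇒ r1c4=4.
Step 8. [r9c9∈{4,6}] col 9 places 4 nowhere but r9c9, so r9c9=4.
Step 9. [r3c3∈{6}] r3c3 has the single candidate 6, so r3c3=6.
Step 10. [r6c4∈{5}] r6c4's peers cover all but 5. So r6c4=5.
Step 11. [r1c5∈{1,6,8}] across col 5, 6 lands solely at r1c5. So r1c5=6.
Step 12. [r9c5∈{1,8}] across col 5, 8 lands solely at r9c5 ⇒ r9c5=8.
Step 13. [r9c6∈{1,5}] across row 9, 1 lands solely at r9c6, so r9c6=1.
Step 14. [r2c1∈{1}] r2c1 is down to just 1, so r2c1=1.
Step 15. [r7c2∈{3}] nothing but 3 survives at r7c2 ⇒ r7c2=3.
Step 16. [r3c5∈{1,9}] in row 3, 1 fits only at r3c5, so r3c5=1.
Step 17. [r1c6∈{8}] nothing but 8 survives at r1c6 ⇒ r1c6=8.
Step 18. [r5c8∈{4}] only 4 remains possible at r5c8 ⇒ r5c8=4.
Step 19. [r9c7∈{6}] only 6 remains possible at r9c7. So r9c7=6.
Step 20. [r1c9∈{1}] r1c9's peers cover all but 1. So r1c9=1.
Step 21. [r6c2∈{6}] nothing but 6 survives at r6c2. So r6c2=6.
Step 22. [r8c9∈{7}] r8c9 has the single candidate 7. So r8c9=7.
Step 23. [r5c5∈{9}] nothing but 9 survives at r5c5 ⇒ r5c5=9.
Step 24. [r5c1∈{2}] r5c1 has the single candidate 2 ⇒ r5c1=2.
Step 25. [r4c3∈{3}] r4c3 has the single candidate 3 ⇒ r4c3=3.
Step 26. [r7c3∈{8}] r7c3's peers cover all but 8 ⇒ r7c3=8.
Step 27. [r3c6∈{9}] only 9 remains possible at r3c6, so r3c6=9.
Step 28. [r4c9∈{9}] only 9 remains possible at r4c9. So r4c9=9.
Step 29. [r6c6∈{3}] only 3 remains possible at r6c6 ⇒ r6c6=3.
Step 30. [r3c7∈{4}] only 4 remains possible at r3c7 ⇒ r3c7=4.
Step 31. [r6c8∈{1}] only 1 remains possible at r6c8 ⇒ r6c8=1.
Step 32. [r4c7∈{5}] r4c7 is down to just 5, so r4c7=5.
Step 33. [r7c6∈{4}] r7c6 is down to just 4. So r7c6=4.
Step 34. [r2c9∈{6}] r2c9 has the single candidate 6 ⇒ r2c9=6.
Step 35. [r4c4∈{8}] r4c4 has the single candidate 8 ⇒ r4c4=8.
Step 36. [r5c3∈{7}] nothing but 7 survives at r5c3, so r5c3=7.
Step 37. [r8c6∈{5}] r8c6's peers cover all but 5 ⇒ r8c6=5.
Step 38. [r9c3∈{5}] nothing but 5 survives at r9c3 ⇒ r9c3=5.
Step 39. [r1c1∈{3}] nothing but 3 survives at r1c1. So r1c1=3.
Step 40. [r2c2∈{9}] r2c2 has the single candidate 9, so r2c2=9.
Step 41. [r6c7∈{7}] nothing but 7 survives at r6c7, so r6c7=7.

Answer: 3 7 2 4 6 8 9 5 1 / 1 9 4 3 5 7 2 8 6 / 5 8 6 2 1 9 4 7 3 / 4 1 3 8 7 2 5 6 9 / 2 5 7 1 9 6 3 4 8 / 8 6 9 5 4 3 7 1 2 / 7 3 8 6 2 4 1 9 5 / 6 4 1 9 3 5 8 2 7 / 9 2 5 7 8 1 6 3 4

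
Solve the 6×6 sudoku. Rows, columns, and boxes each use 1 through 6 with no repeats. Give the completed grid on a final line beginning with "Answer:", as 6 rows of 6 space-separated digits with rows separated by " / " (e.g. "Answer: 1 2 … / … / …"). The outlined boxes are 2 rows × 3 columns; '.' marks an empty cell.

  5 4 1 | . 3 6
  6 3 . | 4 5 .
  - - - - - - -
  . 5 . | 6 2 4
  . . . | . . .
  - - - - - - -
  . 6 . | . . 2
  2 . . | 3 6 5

Step 1. [r4c5∈{1}] r4c5's peers cover all but 1. So r4c5=1.
Step 2. [r3c3∈{3}] nothing but 3 survives at r3c3 ⇒ r3c3=3.
Step 3. [r6c3∈{4}] only 4 remains possible at r6c3, so r6c3=4.
Step 4. [r5c4∈{1}] r5c4 is down to just 1 ⇒ r5c4=1.
Step 5. [r2c3∈{2}] r2c3 is down to just 2, so r2c3=2.
Step 6. [r4c2∈{2}] r4c2's peers cover all but 2. So r4c2=2.
Step 7. [r3c1∈{1}] r3c1's peers cover all but 1, so r3c1=1.
Step 8. [r5c5∈{4}] only 4 remains possible at r5c5 ⇒ r5c5=4.
Step 9. [r5c3∈{5}] r5c3 is down to just 5 ⇒ r5c3=5.
Step 10. [r5c1∈{3}] only 3 remains possible at r5c1. So r5c1=3.
Step 11. [r4c3∈{6}] only 6 remains possible at r4c3 ⇒ r4c3=6.
Step 12. [r4c1∈{4}] r4c1 has the single candidate 4. So r4c1=4.
Step 13. [r4c6∈{3}] only 3 remains possible at r4c6. So r4c6=3.
Step 14. [r4c4∈{5}] only 5 remains possible at r4c4 ⇒ r4c4=5.
Step 15. [r1c4∈{2}] nothing but 2 survives at r1c4, so r1c4=2.
Step 16. [r2c6∈{1}] r2c6's peers cover all but 1, so r2c6=1.
Step 17. [r6c2∈{1}] only 1 remains possible at r6c2, so r6c2=1.

Answer: 5 4 1 2 3 6 / 6 3 2 4 5 1 / 1 5 3 6 2 4 / 4 2 6 5 1 3 / 3 6 5 1 4 2 / 2 1 4 3 6 5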